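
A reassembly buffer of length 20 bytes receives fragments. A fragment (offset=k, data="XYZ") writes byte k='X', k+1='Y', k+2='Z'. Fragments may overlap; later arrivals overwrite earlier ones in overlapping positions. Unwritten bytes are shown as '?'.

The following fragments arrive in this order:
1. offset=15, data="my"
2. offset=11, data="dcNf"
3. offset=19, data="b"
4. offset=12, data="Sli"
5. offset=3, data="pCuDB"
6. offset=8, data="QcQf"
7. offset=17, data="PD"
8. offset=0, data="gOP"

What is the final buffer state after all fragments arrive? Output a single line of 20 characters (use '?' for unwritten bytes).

Answer: gOPpCuDBQcQfSlimyPDb

Derivation:
Fragment 1: offset=15 data="my" -> buffer=???????????????my???
Fragment 2: offset=11 data="dcNf" -> buffer=???????????dcNfmy???
Fragment 3: offset=19 data="b" -> buffer=???????????dcNfmy??b
Fragment 4: offset=12 data="Sli" -> buffer=???????????dSlimy??b
Fragment 5: offset=3 data="pCuDB" -> buffer=???pCuDB???dSlimy??b
Fragment 6: offset=8 data="QcQf" -> buffer=???pCuDBQcQfSlimy??b
Fragment 7: offset=17 data="PD" -> buffer=???pCuDBQcQfSlimyPDb
Fragment 8: offset=0 data="gOP" -> buffer=gOPpCuDBQcQfSlimyPDb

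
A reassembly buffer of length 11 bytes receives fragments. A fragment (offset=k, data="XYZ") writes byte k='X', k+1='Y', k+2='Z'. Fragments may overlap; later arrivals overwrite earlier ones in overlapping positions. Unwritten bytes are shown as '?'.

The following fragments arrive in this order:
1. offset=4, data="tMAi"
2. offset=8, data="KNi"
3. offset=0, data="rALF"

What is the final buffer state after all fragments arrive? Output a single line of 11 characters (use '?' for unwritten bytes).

Answer: rALFtMAiKNi

Derivation:
Fragment 1: offset=4 data="tMAi" -> buffer=????tMAi???
Fragment 2: offset=8 data="KNi" -> buffer=????tMAiKNi
Fragment 3: offset=0 data="rALF" -> buffer=rALFtMAiKNi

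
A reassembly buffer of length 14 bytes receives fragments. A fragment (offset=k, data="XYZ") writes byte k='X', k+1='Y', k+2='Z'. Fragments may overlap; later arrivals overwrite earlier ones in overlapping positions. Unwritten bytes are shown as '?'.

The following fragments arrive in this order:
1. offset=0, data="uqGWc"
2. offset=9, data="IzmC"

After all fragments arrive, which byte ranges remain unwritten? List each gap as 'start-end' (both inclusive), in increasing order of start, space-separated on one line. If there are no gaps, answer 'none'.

Fragment 1: offset=0 len=5
Fragment 2: offset=9 len=4
Gaps: 5-8 13-13

Answer: 5-8 13-13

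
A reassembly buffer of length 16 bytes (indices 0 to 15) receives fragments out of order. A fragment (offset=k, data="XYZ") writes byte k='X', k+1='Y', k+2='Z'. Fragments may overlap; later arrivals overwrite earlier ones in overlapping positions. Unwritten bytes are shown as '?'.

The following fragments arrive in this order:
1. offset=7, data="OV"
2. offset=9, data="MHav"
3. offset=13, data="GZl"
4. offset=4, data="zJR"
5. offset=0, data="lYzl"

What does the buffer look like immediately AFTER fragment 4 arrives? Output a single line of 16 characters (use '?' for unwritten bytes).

Answer: ????zJROVMHavGZl

Derivation:
Fragment 1: offset=7 data="OV" -> buffer=???????OV???????
Fragment 2: offset=9 data="MHav" -> buffer=???????OVMHav???
Fragment 3: offset=13 data="GZl" -> buffer=???????OVMHavGZl
Fragment 4: offset=4 data="zJR" -> buffer=????zJROVMHavGZl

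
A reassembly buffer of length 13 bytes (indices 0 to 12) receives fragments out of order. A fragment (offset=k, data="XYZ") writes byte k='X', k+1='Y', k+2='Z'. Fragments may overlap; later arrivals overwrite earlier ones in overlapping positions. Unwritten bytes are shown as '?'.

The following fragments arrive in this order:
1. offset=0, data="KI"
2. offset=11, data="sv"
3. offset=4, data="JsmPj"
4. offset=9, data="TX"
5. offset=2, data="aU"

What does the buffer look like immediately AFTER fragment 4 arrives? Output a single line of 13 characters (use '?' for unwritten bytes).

Answer: KI??JsmPjTXsv

Derivation:
Fragment 1: offset=0 data="KI" -> buffer=KI???????????
Fragment 2: offset=11 data="sv" -> buffer=KI?????????sv
Fragment 3: offset=4 data="JsmPj" -> buffer=KI??JsmPj??sv
Fragment 4: offset=9 data="TX" -> buffer=KI??JsmPjTXsv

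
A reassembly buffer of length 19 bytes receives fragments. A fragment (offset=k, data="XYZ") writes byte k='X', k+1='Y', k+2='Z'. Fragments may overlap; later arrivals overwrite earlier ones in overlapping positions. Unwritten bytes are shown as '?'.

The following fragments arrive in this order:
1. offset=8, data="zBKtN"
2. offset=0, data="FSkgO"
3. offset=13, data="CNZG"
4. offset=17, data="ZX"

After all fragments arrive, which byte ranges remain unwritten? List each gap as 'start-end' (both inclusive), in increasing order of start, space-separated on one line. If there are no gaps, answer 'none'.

Fragment 1: offset=8 len=5
Fragment 2: offset=0 len=5
Fragment 3: offset=13 len=4
Fragment 4: offset=17 len=2
Gaps: 5-7

Answer: 5-7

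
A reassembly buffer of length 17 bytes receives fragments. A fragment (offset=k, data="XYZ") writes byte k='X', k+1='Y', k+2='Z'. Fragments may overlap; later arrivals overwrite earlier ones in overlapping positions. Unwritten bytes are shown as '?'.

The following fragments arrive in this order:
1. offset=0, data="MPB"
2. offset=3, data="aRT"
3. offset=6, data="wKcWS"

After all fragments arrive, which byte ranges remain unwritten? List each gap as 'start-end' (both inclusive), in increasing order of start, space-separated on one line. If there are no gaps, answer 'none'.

Answer: 11-16

Derivation:
Fragment 1: offset=0 len=3
Fragment 2: offset=3 len=3
Fragment 3: offset=6 len=5
Gaps: 11-16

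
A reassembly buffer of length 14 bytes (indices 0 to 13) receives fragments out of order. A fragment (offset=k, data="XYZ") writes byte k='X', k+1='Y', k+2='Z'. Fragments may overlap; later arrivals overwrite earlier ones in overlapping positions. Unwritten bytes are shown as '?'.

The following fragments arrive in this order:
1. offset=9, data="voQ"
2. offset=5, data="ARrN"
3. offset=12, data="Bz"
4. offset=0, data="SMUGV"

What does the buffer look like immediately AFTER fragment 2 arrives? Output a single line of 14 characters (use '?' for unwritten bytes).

Answer: ?????ARrNvoQ??

Derivation:
Fragment 1: offset=9 data="voQ" -> buffer=?????????voQ??
Fragment 2: offset=5 data="ARrN" -> buffer=?????ARrNvoQ??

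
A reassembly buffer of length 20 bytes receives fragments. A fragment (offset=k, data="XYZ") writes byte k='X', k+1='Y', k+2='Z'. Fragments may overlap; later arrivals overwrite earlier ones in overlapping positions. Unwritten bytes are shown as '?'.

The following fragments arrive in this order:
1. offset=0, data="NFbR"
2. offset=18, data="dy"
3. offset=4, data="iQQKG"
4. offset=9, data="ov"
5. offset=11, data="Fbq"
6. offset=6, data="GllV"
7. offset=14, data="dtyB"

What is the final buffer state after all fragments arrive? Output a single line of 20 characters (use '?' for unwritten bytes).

Fragment 1: offset=0 data="NFbR" -> buffer=NFbR????????????????
Fragment 2: offset=18 data="dy" -> buffer=NFbR??????????????dy
Fragment 3: offset=4 data="iQQKG" -> buffer=NFbRiQQKG?????????dy
Fragment 4: offset=9 data="ov" -> buffer=NFbRiQQKGov???????dy
Fragment 5: offset=11 data="Fbq" -> buffer=NFbRiQQKGovFbq????dy
Fragment 6: offset=6 data="GllV" -> buffer=NFbRiQGllVvFbq????dy
Fragment 7: offset=14 data="dtyB" -> buffer=NFbRiQGllVvFbqdtyBdy

Answer: NFbRiQGllVvFbqdtyBdy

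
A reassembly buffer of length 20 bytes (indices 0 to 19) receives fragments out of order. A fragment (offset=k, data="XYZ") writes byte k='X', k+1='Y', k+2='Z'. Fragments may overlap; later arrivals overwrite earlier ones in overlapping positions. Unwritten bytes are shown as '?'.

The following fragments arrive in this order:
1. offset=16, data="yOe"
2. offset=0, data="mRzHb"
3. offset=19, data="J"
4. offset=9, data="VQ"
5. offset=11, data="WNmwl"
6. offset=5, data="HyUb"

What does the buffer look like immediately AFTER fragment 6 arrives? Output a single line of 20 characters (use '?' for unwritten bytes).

Fragment 1: offset=16 data="yOe" -> buffer=????????????????yOe?
Fragment 2: offset=0 data="mRzHb" -> buffer=mRzHb???????????yOe?
Fragment 3: offset=19 data="J" -> buffer=mRzHb???????????yOeJ
Fragment 4: offset=9 data="VQ" -> buffer=mRzHb????VQ?????yOeJ
Fragment 5: offset=11 data="WNmwl" -> buffer=mRzHb????VQWNmwlyOeJ
Fragment 6: offset=5 data="HyUb" -> buffer=mRzHbHyUbVQWNmwlyOeJ

Answer: mRzHbHyUbVQWNmwlyOeJ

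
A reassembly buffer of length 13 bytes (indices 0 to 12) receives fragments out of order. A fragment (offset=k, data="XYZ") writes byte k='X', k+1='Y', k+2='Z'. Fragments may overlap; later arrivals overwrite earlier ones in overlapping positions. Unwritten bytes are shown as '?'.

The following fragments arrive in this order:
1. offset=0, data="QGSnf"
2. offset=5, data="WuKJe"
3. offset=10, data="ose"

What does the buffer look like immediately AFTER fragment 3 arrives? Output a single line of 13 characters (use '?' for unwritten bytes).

Answer: QGSnfWuKJeose

Derivation:
Fragment 1: offset=0 data="QGSnf" -> buffer=QGSnf????????
Fragment 2: offset=5 data="WuKJe" -> buffer=QGSnfWuKJe???
Fragment 3: offset=10 data="ose" -> buffer=QGSnfWuKJeose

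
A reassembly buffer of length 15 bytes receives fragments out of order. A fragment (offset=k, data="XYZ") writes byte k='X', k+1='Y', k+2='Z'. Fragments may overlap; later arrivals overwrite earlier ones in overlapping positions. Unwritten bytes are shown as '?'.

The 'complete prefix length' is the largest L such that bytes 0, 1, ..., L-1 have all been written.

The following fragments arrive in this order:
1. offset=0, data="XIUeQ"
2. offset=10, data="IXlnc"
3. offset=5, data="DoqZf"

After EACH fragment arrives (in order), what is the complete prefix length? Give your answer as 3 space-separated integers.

Answer: 5 5 15

Derivation:
Fragment 1: offset=0 data="XIUeQ" -> buffer=XIUeQ?????????? -> prefix_len=5
Fragment 2: offset=10 data="IXlnc" -> buffer=XIUeQ?????IXlnc -> prefix_len=5
Fragment 3: offset=5 data="DoqZf" -> buffer=XIUeQDoqZfIXlnc -> prefix_len=15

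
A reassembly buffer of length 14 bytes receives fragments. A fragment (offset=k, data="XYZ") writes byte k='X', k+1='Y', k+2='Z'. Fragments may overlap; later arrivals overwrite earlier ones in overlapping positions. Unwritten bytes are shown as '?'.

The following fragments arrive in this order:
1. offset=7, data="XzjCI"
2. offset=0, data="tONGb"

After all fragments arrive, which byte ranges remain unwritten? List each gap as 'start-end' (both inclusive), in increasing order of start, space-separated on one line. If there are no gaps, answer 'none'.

Answer: 5-6 12-13

Derivation:
Fragment 1: offset=7 len=5
Fragment 2: offset=0 len=5
Gaps: 5-6 12-13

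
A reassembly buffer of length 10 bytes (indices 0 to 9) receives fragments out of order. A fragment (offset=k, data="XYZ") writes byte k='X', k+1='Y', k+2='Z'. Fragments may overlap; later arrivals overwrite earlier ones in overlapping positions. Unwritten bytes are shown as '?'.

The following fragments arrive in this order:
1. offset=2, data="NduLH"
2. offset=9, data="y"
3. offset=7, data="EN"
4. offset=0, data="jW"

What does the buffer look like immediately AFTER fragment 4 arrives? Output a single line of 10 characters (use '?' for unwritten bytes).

Fragment 1: offset=2 data="NduLH" -> buffer=??NduLH???
Fragment 2: offset=9 data="y" -> buffer=??NduLH??y
Fragment 3: offset=7 data="EN" -> buffer=??NduLHENy
Fragment 4: offset=0 data="jW" -> buffer=jWNduLHENy

Answer: jWNduLHENy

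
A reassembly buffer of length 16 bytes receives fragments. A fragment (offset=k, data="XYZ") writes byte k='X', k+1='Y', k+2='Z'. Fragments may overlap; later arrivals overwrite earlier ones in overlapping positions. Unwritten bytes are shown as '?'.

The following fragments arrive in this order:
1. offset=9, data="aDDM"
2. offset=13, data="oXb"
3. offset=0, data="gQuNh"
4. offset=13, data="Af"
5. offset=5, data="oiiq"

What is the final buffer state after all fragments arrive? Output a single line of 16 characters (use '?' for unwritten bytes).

Answer: gQuNhoiiqaDDMAfb

Derivation:
Fragment 1: offset=9 data="aDDM" -> buffer=?????????aDDM???
Fragment 2: offset=13 data="oXb" -> buffer=?????????aDDMoXb
Fragment 3: offset=0 data="gQuNh" -> buffer=gQuNh????aDDMoXb
Fragment 4: offset=13 data="Af" -> buffer=gQuNh????aDDMAfb
Fragment 5: offset=5 data="oiiq" -> buffer=gQuNhoiiqaDDMAfb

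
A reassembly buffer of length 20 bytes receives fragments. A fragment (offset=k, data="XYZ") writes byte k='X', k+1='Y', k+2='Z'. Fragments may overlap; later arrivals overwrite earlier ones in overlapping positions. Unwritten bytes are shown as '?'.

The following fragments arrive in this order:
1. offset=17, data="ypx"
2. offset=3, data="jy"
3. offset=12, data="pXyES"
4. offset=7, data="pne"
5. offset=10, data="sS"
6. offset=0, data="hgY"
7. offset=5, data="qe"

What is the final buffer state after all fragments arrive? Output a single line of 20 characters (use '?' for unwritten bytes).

Answer: hgYjyqepnesSpXyESypx

Derivation:
Fragment 1: offset=17 data="ypx" -> buffer=?????????????????ypx
Fragment 2: offset=3 data="jy" -> buffer=???jy????????????ypx
Fragment 3: offset=12 data="pXyES" -> buffer=???jy???????pXyESypx
Fragment 4: offset=7 data="pne" -> buffer=???jy??pne??pXyESypx
Fragment 5: offset=10 data="sS" -> buffer=???jy??pnesSpXyESypx
Fragment 6: offset=0 data="hgY" -> buffer=hgYjy??pnesSpXyESypx
Fragment 7: offset=5 data="qe" -> buffer=hgYjyqepnesSpXyESypx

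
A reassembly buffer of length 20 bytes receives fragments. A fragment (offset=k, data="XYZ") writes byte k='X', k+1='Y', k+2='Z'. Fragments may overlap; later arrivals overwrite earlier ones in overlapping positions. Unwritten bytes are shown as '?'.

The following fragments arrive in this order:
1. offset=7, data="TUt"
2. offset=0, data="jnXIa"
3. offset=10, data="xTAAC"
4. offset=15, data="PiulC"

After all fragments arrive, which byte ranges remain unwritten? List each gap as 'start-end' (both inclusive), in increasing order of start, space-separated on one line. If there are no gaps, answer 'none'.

Fragment 1: offset=7 len=3
Fragment 2: offset=0 len=5
Fragment 3: offset=10 len=5
Fragment 4: offset=15 len=5
Gaps: 5-6

Answer: 5-6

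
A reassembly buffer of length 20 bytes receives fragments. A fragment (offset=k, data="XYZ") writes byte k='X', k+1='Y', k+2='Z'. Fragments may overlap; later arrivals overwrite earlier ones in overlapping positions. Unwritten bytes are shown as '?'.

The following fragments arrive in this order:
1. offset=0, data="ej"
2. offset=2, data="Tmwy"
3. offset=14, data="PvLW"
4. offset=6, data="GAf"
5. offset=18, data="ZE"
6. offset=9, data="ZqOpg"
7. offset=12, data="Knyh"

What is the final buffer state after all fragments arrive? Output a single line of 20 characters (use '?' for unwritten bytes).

Fragment 1: offset=0 data="ej" -> buffer=ej??????????????????
Fragment 2: offset=2 data="Tmwy" -> buffer=ejTmwy??????????????
Fragment 3: offset=14 data="PvLW" -> buffer=ejTmwy????????PvLW??
Fragment 4: offset=6 data="GAf" -> buffer=ejTmwyGAf?????PvLW??
Fragment 5: offset=18 data="ZE" -> buffer=ejTmwyGAf?????PvLWZE
Fragment 6: offset=9 data="ZqOpg" -> buffer=ejTmwyGAfZqOpgPvLWZE
Fragment 7: offset=12 data="Knyh" -> buffer=ejTmwyGAfZqOKnyhLWZE

Answer: ejTmwyGAfZqOKnyhLWZE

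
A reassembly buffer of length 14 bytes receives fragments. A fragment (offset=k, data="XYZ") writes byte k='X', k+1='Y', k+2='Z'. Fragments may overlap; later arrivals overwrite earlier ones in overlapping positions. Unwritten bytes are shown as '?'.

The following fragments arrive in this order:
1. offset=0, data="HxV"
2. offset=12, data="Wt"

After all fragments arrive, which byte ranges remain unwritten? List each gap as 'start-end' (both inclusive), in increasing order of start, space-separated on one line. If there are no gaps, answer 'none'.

Fragment 1: offset=0 len=3
Fragment 2: offset=12 len=2
Gaps: 3-11

Answer: 3-11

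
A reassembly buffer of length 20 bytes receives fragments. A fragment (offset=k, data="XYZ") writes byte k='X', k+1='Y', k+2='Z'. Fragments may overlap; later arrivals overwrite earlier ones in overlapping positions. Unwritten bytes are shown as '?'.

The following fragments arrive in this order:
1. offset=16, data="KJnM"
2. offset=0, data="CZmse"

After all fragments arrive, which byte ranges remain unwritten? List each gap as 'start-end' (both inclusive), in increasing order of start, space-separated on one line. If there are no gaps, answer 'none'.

Answer: 5-15

Derivation:
Fragment 1: offset=16 len=4
Fragment 2: offset=0 len=5
Gaps: 5-15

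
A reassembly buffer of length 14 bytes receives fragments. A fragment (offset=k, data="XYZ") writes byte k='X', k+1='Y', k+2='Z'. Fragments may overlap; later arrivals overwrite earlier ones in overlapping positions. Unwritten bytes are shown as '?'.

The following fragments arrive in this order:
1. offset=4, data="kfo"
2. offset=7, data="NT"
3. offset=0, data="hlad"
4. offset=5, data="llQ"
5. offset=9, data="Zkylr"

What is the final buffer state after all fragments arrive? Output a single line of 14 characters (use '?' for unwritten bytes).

Answer: hladkllQTZkylr

Derivation:
Fragment 1: offset=4 data="kfo" -> buffer=????kfo???????
Fragment 2: offset=7 data="NT" -> buffer=????kfoNT?????
Fragment 3: offset=0 data="hlad" -> buffer=hladkfoNT?????
Fragment 4: offset=5 data="llQ" -> buffer=hladkllQT?????
Fragment 5: offset=9 data="Zkylr" -> buffer=hladkllQTZkylr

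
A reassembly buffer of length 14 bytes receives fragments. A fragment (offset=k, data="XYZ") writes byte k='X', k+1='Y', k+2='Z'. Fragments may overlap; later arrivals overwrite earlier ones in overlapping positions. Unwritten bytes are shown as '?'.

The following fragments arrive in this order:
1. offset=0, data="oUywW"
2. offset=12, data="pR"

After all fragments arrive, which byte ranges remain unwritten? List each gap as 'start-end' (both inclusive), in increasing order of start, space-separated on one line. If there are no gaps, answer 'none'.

Fragment 1: offset=0 len=5
Fragment 2: offset=12 len=2
Gaps: 5-11

Answer: 5-11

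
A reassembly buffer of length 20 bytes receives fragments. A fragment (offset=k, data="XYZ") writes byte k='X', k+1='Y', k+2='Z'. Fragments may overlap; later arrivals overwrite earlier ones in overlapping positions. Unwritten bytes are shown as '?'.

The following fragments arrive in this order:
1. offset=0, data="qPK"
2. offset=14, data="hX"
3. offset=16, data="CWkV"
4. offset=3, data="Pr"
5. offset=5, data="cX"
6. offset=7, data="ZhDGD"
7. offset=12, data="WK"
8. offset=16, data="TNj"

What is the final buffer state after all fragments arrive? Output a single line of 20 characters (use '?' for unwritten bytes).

Fragment 1: offset=0 data="qPK" -> buffer=qPK?????????????????
Fragment 2: offset=14 data="hX" -> buffer=qPK???????????hX????
Fragment 3: offset=16 data="CWkV" -> buffer=qPK???????????hXCWkV
Fragment 4: offset=3 data="Pr" -> buffer=qPKPr?????????hXCWkV
Fragment 5: offset=5 data="cX" -> buffer=qPKPrcX???????hXCWkV
Fragment 6: offset=7 data="ZhDGD" -> buffer=qPKPrcXZhDGD??hXCWkV
Fragment 7: offset=12 data="WK" -> buffer=qPKPrcXZhDGDWKhXCWkV
Fragment 8: offset=16 data="TNj" -> buffer=qPKPrcXZhDGDWKhXTNjV

Answer: qPKPrcXZhDGDWKhXTNjV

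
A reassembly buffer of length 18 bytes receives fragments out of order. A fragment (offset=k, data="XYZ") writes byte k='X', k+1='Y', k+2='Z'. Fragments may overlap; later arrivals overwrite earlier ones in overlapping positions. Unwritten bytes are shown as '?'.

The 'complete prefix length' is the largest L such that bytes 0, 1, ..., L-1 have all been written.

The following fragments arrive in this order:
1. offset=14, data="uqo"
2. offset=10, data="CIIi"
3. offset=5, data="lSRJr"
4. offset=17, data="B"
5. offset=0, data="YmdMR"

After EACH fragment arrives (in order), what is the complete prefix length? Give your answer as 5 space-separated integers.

Fragment 1: offset=14 data="uqo" -> buffer=??????????????uqo? -> prefix_len=0
Fragment 2: offset=10 data="CIIi" -> buffer=??????????CIIiuqo? -> prefix_len=0
Fragment 3: offset=5 data="lSRJr" -> buffer=?????lSRJrCIIiuqo? -> prefix_len=0
Fragment 4: offset=17 data="B" -> buffer=?????lSRJrCIIiuqoB -> prefix_len=0
Fragment 5: offset=0 data="YmdMR" -> buffer=YmdMRlSRJrCIIiuqoB -> prefix_len=18

Answer: 0 0 0 0 18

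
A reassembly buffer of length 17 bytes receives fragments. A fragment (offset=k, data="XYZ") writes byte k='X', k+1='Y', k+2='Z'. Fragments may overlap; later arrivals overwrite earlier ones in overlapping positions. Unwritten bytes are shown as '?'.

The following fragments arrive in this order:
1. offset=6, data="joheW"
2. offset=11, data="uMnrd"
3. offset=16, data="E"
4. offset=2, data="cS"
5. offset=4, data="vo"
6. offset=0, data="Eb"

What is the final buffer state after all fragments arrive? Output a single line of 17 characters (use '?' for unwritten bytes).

Answer: EbcSvojoheWuMnrdE

Derivation:
Fragment 1: offset=6 data="joheW" -> buffer=??????joheW??????
Fragment 2: offset=11 data="uMnrd" -> buffer=??????joheWuMnrd?
Fragment 3: offset=16 data="E" -> buffer=??????joheWuMnrdE
Fragment 4: offset=2 data="cS" -> buffer=??cS??joheWuMnrdE
Fragment 5: offset=4 data="vo" -> buffer=??cSvojoheWuMnrdE
Fragment 6: offset=0 data="Eb" -> buffer=EbcSvojoheWuMnrdE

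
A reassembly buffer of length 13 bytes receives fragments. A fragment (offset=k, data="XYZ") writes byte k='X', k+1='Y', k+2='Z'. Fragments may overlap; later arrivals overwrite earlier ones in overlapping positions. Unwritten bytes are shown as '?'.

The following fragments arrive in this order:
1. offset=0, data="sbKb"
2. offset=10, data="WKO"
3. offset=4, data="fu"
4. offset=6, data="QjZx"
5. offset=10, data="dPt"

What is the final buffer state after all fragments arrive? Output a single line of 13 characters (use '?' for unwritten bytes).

Fragment 1: offset=0 data="sbKb" -> buffer=sbKb?????????
Fragment 2: offset=10 data="WKO" -> buffer=sbKb??????WKO
Fragment 3: offset=4 data="fu" -> buffer=sbKbfu????WKO
Fragment 4: offset=6 data="QjZx" -> buffer=sbKbfuQjZxWKO
Fragment 5: offset=10 data="dPt" -> buffer=sbKbfuQjZxdPt

Answer: sbKbfuQjZxdPt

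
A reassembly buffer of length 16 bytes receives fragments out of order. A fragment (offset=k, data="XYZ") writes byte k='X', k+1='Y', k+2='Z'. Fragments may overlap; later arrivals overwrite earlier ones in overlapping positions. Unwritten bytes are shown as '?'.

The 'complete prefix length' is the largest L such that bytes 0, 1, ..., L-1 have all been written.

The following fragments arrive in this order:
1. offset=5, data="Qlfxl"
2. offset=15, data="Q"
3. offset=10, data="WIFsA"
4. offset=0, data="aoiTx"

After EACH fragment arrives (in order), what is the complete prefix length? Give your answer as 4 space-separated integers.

Fragment 1: offset=5 data="Qlfxl" -> buffer=?????Qlfxl?????? -> prefix_len=0
Fragment 2: offset=15 data="Q" -> buffer=?????Qlfxl?????Q -> prefix_len=0
Fragment 3: offset=10 data="WIFsA" -> buffer=?????QlfxlWIFsAQ -> prefix_len=0
Fragment 4: offset=0 data="aoiTx" -> buffer=aoiTxQlfxlWIFsAQ -> prefix_len=16

Answer: 0 0 0 16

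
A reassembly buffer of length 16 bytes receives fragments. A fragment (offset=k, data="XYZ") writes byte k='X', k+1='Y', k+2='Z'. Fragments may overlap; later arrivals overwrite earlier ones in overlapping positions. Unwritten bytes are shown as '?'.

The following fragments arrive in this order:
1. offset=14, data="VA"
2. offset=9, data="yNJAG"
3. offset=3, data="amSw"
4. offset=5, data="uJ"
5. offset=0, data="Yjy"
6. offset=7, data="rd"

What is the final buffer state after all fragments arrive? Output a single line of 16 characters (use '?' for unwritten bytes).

Answer: YjyamuJrdyNJAGVA

Derivation:
Fragment 1: offset=14 data="VA" -> buffer=??????????????VA
Fragment 2: offset=9 data="yNJAG" -> buffer=?????????yNJAGVA
Fragment 3: offset=3 data="amSw" -> buffer=???amSw??yNJAGVA
Fragment 4: offset=5 data="uJ" -> buffer=???amuJ??yNJAGVA
Fragment 5: offset=0 data="Yjy" -> buffer=YjyamuJ??yNJAGVA
Fragment 6: offset=7 data="rd" -> buffer=YjyamuJrdyNJAGVA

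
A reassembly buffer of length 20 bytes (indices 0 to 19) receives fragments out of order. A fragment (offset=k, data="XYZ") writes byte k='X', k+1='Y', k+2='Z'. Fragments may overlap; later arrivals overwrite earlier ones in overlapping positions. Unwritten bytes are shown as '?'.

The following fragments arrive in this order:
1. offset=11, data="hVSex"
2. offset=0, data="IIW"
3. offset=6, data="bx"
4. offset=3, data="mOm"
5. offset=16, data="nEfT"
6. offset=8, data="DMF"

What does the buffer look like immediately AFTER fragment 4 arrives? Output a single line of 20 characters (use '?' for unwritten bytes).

Fragment 1: offset=11 data="hVSex" -> buffer=???????????hVSex????
Fragment 2: offset=0 data="IIW" -> buffer=IIW????????hVSex????
Fragment 3: offset=6 data="bx" -> buffer=IIW???bx???hVSex????
Fragment 4: offset=3 data="mOm" -> buffer=IIWmOmbx???hVSex????

Answer: IIWmOmbx???hVSex????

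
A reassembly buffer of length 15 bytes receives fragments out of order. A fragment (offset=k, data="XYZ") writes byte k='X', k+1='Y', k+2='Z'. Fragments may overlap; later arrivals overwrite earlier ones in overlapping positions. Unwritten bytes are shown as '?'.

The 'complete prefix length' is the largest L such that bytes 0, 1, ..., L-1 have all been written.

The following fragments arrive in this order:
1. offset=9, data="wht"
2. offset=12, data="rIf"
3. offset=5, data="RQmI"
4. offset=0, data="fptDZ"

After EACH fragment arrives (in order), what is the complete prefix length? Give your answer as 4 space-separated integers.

Answer: 0 0 0 15

Derivation:
Fragment 1: offset=9 data="wht" -> buffer=?????????wht??? -> prefix_len=0
Fragment 2: offset=12 data="rIf" -> buffer=?????????whtrIf -> prefix_len=0
Fragment 3: offset=5 data="RQmI" -> buffer=?????RQmIwhtrIf -> prefix_len=0
Fragment 4: offset=0 data="fptDZ" -> buffer=fptDZRQmIwhtrIf -> prefix_len=15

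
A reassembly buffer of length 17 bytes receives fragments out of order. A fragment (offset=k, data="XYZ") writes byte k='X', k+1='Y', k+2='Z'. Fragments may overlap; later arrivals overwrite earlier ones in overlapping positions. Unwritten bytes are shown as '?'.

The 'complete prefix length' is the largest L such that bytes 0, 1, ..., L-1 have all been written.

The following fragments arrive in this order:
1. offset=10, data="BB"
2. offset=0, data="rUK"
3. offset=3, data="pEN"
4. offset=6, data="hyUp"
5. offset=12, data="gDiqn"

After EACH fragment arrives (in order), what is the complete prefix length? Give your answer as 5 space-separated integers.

Answer: 0 3 6 12 17

Derivation:
Fragment 1: offset=10 data="BB" -> buffer=??????????BB????? -> prefix_len=0
Fragment 2: offset=0 data="rUK" -> buffer=rUK???????BB????? -> prefix_len=3
Fragment 3: offset=3 data="pEN" -> buffer=rUKpEN????BB????? -> prefix_len=6
Fragment 4: offset=6 data="hyUp" -> buffer=rUKpENhyUpBB????? -> prefix_len=12
Fragment 5: offset=12 data="gDiqn" -> buffer=rUKpENhyUpBBgDiqn -> prefix_len=17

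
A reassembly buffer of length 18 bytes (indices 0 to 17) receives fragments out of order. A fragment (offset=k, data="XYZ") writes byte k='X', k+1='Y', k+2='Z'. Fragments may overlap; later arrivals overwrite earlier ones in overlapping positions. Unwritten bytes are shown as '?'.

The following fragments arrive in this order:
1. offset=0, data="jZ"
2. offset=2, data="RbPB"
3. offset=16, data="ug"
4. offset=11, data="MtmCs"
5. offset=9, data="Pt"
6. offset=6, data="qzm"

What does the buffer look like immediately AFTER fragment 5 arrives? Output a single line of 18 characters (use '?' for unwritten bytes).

Fragment 1: offset=0 data="jZ" -> buffer=jZ????????????????
Fragment 2: offset=2 data="RbPB" -> buffer=jZRbPB????????????
Fragment 3: offset=16 data="ug" -> buffer=jZRbPB??????????ug
Fragment 4: offset=11 data="MtmCs" -> buffer=jZRbPB?????MtmCsug
Fragment 5: offset=9 data="Pt" -> buffer=jZRbPB???PtMtmCsug

Answer: jZRbPB???PtMtmCsug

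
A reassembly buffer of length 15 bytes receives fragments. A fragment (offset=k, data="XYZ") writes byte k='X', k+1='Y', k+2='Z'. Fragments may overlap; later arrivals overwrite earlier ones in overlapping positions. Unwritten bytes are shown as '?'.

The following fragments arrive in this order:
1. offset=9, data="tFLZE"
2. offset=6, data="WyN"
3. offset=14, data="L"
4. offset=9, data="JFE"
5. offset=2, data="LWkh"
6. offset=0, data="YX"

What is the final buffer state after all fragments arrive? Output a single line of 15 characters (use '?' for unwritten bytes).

Fragment 1: offset=9 data="tFLZE" -> buffer=?????????tFLZE?
Fragment 2: offset=6 data="WyN" -> buffer=??????WyNtFLZE?
Fragment 3: offset=14 data="L" -> buffer=??????WyNtFLZEL
Fragment 4: offset=9 data="JFE" -> buffer=??????WyNJFEZEL
Fragment 5: offset=2 data="LWkh" -> buffer=??LWkhWyNJFEZEL
Fragment 6: offset=0 data="YX" -> buffer=YXLWkhWyNJFEZEL

Answer: YXLWkhWyNJFEZEL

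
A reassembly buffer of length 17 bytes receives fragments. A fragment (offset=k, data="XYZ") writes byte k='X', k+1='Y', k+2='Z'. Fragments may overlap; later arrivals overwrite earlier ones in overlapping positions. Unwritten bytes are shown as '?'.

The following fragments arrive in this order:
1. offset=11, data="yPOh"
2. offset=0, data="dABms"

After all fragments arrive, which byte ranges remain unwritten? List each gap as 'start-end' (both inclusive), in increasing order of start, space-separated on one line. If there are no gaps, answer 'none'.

Answer: 5-10 15-16

Derivation:
Fragment 1: offset=11 len=4
Fragment 2: offset=0 len=5
Gaps: 5-10 15-16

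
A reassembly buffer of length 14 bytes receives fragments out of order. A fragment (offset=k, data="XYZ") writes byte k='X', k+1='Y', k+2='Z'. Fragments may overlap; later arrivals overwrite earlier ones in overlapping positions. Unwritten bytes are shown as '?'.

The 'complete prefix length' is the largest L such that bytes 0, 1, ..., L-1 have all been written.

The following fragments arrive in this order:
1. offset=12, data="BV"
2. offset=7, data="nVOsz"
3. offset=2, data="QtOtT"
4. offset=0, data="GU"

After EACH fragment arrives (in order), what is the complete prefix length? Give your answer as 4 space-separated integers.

Answer: 0 0 0 14

Derivation:
Fragment 1: offset=12 data="BV" -> buffer=????????????BV -> prefix_len=0
Fragment 2: offset=7 data="nVOsz" -> buffer=???????nVOszBV -> prefix_len=0
Fragment 3: offset=2 data="QtOtT" -> buffer=??QtOtTnVOszBV -> prefix_len=0
Fragment 4: offset=0 data="GU" -> buffer=GUQtOtTnVOszBV -> prefix_len=14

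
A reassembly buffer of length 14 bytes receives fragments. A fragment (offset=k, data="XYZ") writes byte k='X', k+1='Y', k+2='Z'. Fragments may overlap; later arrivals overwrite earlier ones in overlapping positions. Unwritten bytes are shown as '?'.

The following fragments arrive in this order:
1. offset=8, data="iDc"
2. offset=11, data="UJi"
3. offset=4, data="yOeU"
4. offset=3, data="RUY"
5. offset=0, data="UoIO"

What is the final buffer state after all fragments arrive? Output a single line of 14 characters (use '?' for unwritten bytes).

Answer: UoIOUYeUiDcUJi

Derivation:
Fragment 1: offset=8 data="iDc" -> buffer=????????iDc???
Fragment 2: offset=11 data="UJi" -> buffer=????????iDcUJi
Fragment 3: offset=4 data="yOeU" -> buffer=????yOeUiDcUJi
Fragment 4: offset=3 data="RUY" -> buffer=???RUYeUiDcUJi
Fragment 5: offset=0 data="UoIO" -> buffer=UoIOUYeUiDcUJi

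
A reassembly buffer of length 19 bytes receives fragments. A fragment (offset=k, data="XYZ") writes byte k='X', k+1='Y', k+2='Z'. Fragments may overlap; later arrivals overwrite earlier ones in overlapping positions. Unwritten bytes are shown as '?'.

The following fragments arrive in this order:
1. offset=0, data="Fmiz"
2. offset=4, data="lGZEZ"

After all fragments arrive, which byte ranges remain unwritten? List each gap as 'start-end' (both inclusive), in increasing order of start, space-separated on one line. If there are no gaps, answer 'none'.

Answer: 9-18

Derivation:
Fragment 1: offset=0 len=4
Fragment 2: offset=4 len=5
Gaps: 9-18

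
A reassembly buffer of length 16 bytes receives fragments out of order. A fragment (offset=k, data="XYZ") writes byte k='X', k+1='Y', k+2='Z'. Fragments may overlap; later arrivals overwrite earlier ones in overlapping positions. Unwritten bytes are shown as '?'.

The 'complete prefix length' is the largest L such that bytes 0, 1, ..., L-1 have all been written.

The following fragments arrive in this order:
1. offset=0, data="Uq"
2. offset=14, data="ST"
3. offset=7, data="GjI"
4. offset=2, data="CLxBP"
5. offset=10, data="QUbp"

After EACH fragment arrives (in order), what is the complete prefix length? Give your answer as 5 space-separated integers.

Answer: 2 2 2 10 16

Derivation:
Fragment 1: offset=0 data="Uq" -> buffer=Uq?????????????? -> prefix_len=2
Fragment 2: offset=14 data="ST" -> buffer=Uq????????????ST -> prefix_len=2
Fragment 3: offset=7 data="GjI" -> buffer=Uq?????GjI????ST -> prefix_len=2
Fragment 4: offset=2 data="CLxBP" -> buffer=UqCLxBPGjI????ST -> prefix_len=10
Fragment 5: offset=10 data="QUbp" -> buffer=UqCLxBPGjIQUbpST -> prefix_len=16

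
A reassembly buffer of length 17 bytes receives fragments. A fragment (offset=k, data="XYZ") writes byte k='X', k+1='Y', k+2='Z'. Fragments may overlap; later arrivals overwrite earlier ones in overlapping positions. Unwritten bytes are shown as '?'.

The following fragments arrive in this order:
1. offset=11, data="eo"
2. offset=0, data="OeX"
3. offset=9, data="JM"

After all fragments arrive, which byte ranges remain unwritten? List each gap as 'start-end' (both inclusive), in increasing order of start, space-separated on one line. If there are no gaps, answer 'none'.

Fragment 1: offset=11 len=2
Fragment 2: offset=0 len=3
Fragment 3: offset=9 len=2
Gaps: 3-8 13-16

Answer: 3-8 13-16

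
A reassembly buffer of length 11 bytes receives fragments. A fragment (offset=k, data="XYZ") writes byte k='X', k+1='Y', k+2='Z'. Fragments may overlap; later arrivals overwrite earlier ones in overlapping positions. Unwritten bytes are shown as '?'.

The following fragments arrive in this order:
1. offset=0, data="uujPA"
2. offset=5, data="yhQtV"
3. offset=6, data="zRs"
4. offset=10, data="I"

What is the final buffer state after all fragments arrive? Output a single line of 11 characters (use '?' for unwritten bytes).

Answer: uujPAyzRsVI

Derivation:
Fragment 1: offset=0 data="uujPA" -> buffer=uujPA??????
Fragment 2: offset=5 data="yhQtV" -> buffer=uujPAyhQtV?
Fragment 3: offset=6 data="zRs" -> buffer=uujPAyzRsV?
Fragment 4: offset=10 data="I" -> buffer=uujPAyzRsVI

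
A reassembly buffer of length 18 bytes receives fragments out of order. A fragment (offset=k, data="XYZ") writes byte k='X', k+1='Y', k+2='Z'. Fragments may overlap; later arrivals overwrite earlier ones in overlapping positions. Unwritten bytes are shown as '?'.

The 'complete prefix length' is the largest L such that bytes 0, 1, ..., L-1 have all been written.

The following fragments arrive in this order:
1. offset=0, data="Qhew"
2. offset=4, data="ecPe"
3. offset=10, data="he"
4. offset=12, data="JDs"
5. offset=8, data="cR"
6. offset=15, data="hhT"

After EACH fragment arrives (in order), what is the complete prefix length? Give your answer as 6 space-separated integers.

Answer: 4 8 8 8 15 18

Derivation:
Fragment 1: offset=0 data="Qhew" -> buffer=Qhew?????????????? -> prefix_len=4
Fragment 2: offset=4 data="ecPe" -> buffer=QhewecPe?????????? -> prefix_len=8
Fragment 3: offset=10 data="he" -> buffer=QhewecPe??he?????? -> prefix_len=8
Fragment 4: offset=12 data="JDs" -> buffer=QhewecPe??heJDs??? -> prefix_len=8
Fragment 5: offset=8 data="cR" -> buffer=QhewecPecRheJDs??? -> prefix_len=15
Fragment 6: offset=15 data="hhT" -> buffer=QhewecPecRheJDshhT -> prefix_len=18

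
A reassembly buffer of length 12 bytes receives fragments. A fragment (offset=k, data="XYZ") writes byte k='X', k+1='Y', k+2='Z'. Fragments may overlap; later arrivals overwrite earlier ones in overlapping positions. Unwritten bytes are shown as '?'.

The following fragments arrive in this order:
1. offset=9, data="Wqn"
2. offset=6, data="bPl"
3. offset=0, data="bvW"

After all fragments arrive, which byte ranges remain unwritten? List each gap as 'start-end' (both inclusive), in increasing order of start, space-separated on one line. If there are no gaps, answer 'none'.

Answer: 3-5

Derivation:
Fragment 1: offset=9 len=3
Fragment 2: offset=6 len=3
Fragment 3: offset=0 len=3
Gaps: 3-5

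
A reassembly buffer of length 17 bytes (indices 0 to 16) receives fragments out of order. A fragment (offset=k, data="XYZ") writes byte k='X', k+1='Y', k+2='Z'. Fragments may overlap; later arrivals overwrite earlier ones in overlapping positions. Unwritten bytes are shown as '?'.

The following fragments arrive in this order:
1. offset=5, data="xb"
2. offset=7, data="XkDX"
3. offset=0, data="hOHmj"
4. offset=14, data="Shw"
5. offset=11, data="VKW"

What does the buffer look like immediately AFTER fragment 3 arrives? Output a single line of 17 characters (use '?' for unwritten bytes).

Answer: hOHmjxbXkDX??????

Derivation:
Fragment 1: offset=5 data="xb" -> buffer=?????xb??????????
Fragment 2: offset=7 data="XkDX" -> buffer=?????xbXkDX??????
Fragment 3: offset=0 data="hOHmj" -> buffer=hOHmjxbXkDX??????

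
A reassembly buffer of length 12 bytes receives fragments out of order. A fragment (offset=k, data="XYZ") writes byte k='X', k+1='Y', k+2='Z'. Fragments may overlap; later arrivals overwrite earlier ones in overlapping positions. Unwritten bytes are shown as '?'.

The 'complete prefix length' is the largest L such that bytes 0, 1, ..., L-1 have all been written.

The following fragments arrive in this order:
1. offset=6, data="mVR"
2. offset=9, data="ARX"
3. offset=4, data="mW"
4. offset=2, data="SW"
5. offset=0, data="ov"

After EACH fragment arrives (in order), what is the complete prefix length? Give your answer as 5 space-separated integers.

Answer: 0 0 0 0 12

Derivation:
Fragment 1: offset=6 data="mVR" -> buffer=??????mVR??? -> prefix_len=0
Fragment 2: offset=9 data="ARX" -> buffer=??????mVRARX -> prefix_len=0
Fragment 3: offset=4 data="mW" -> buffer=????mWmVRARX -> prefix_len=0
Fragment 4: offset=2 data="SW" -> buffer=??SWmWmVRARX -> prefix_len=0
Fragment 5: offset=0 data="ov" -> buffer=ovSWmWmVRARX -> prefix_len=12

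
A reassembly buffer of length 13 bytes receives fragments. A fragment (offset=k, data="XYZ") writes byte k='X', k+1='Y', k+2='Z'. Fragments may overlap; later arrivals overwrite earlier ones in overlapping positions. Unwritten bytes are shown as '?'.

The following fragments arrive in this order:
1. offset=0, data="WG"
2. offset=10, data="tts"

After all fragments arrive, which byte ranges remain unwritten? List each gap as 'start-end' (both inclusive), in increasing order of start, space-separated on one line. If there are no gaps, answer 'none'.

Answer: 2-9

Derivation:
Fragment 1: offset=0 len=2
Fragment 2: offset=10 len=3
Gaps: 2-9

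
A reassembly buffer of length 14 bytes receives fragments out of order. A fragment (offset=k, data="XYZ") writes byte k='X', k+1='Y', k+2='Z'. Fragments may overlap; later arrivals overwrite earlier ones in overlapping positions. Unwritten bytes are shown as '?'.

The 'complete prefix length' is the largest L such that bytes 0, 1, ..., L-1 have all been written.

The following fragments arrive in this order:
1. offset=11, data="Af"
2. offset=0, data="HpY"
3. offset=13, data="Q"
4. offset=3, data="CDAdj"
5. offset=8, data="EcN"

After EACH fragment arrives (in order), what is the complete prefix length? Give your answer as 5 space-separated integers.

Answer: 0 3 3 8 14

Derivation:
Fragment 1: offset=11 data="Af" -> buffer=???????????Af? -> prefix_len=0
Fragment 2: offset=0 data="HpY" -> buffer=HpY????????Af? -> prefix_len=3
Fragment 3: offset=13 data="Q" -> buffer=HpY????????AfQ -> prefix_len=3
Fragment 4: offset=3 data="CDAdj" -> buffer=HpYCDAdj???AfQ -> prefix_len=8
Fragment 5: offset=8 data="EcN" -> buffer=HpYCDAdjEcNAfQ -> prefix_len=14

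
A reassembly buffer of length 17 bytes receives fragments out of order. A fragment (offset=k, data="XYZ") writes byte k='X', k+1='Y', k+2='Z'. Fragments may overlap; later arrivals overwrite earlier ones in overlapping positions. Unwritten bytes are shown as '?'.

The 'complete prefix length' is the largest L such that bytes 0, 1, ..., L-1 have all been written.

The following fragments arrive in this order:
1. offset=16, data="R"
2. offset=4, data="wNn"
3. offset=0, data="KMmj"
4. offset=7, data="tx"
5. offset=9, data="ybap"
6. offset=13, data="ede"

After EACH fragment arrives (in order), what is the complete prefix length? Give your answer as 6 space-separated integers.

Answer: 0 0 7 9 13 17

Derivation:
Fragment 1: offset=16 data="R" -> buffer=????????????????R -> prefix_len=0
Fragment 2: offset=4 data="wNn" -> buffer=????wNn?????????R -> prefix_len=0
Fragment 3: offset=0 data="KMmj" -> buffer=KMmjwNn?????????R -> prefix_len=7
Fragment 4: offset=7 data="tx" -> buffer=KMmjwNntx???????R -> prefix_len=9
Fragment 5: offset=9 data="ybap" -> buffer=KMmjwNntxybap???R -> prefix_len=13
Fragment 6: offset=13 data="ede" -> buffer=KMmjwNntxybapedeR -> prefix_len=17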